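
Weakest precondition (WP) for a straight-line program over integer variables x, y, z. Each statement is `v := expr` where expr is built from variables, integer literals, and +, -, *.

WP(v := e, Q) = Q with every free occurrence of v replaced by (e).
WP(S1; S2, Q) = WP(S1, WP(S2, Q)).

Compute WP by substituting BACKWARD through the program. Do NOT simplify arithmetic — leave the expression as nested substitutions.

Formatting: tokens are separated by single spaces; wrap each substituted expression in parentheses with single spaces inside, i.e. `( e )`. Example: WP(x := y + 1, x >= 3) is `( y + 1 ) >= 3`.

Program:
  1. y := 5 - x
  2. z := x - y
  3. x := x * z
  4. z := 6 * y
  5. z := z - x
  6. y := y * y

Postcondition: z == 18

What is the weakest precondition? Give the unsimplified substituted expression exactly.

post: z == 18
stmt 6: y := y * y  -- replace 0 occurrence(s) of y with (y * y)
  => z == 18
stmt 5: z := z - x  -- replace 1 occurrence(s) of z with (z - x)
  => ( z - x ) == 18
stmt 4: z := 6 * y  -- replace 1 occurrence(s) of z with (6 * y)
  => ( ( 6 * y ) - x ) == 18
stmt 3: x := x * z  -- replace 1 occurrence(s) of x with (x * z)
  => ( ( 6 * y ) - ( x * z ) ) == 18
stmt 2: z := x - y  -- replace 1 occurrence(s) of z with (x - y)
  => ( ( 6 * y ) - ( x * ( x - y ) ) ) == 18
stmt 1: y := 5 - x  -- replace 2 occurrence(s) of y with (5 - x)
  => ( ( 6 * ( 5 - x ) ) - ( x * ( x - ( 5 - x ) ) ) ) == 18

Answer: ( ( 6 * ( 5 - x ) ) - ( x * ( x - ( 5 - x ) ) ) ) == 18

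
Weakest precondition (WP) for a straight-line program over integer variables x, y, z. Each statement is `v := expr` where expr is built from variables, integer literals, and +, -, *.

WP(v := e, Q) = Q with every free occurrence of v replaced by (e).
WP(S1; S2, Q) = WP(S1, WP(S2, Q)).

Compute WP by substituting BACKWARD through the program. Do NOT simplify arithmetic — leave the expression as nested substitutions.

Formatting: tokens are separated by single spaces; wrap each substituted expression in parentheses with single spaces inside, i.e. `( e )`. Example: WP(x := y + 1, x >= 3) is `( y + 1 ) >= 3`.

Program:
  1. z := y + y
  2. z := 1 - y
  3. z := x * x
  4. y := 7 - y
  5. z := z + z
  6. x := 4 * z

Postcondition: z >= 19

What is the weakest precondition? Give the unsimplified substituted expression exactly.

Answer: ( ( x * x ) + ( x * x ) ) >= 19

Derivation:
post: z >= 19
stmt 6: x := 4 * z  -- replace 0 occurrence(s) of x with (4 * z)
  => z >= 19
stmt 5: z := z + z  -- replace 1 occurrence(s) of z with (z + z)
  => ( z + z ) >= 19
stmt 4: y := 7 - y  -- replace 0 occurrence(s) of y with (7 - y)
  => ( z + z ) >= 19
stmt 3: z := x * x  -- replace 2 occurrence(s) of z with (x * x)
  => ( ( x * x ) + ( x * x ) ) >= 19
stmt 2: z := 1 - y  -- replace 0 occurrence(s) of z with (1 - y)
  => ( ( x * x ) + ( x * x ) ) >= 19
stmt 1: z := y + y  -- replace 0 occurrence(s) of z with (y + y)
  => ( ( x * x ) + ( x * x ) ) >= 19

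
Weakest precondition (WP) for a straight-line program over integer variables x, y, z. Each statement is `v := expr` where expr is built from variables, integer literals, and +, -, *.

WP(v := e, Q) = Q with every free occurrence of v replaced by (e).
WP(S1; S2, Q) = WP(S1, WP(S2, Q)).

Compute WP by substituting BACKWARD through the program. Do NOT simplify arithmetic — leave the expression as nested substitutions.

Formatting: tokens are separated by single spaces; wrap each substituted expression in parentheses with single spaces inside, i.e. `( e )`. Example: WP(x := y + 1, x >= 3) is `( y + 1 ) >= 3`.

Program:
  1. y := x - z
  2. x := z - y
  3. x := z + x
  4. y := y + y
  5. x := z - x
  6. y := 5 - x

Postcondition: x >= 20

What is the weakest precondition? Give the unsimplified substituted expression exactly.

Answer: ( z - ( z + ( z - ( x - z ) ) ) ) >= 20

Derivation:
post: x >= 20
stmt 6: y := 5 - x  -- replace 0 occurrence(s) of y with (5 - x)
  => x >= 20
stmt 5: x := z - x  -- replace 1 occurrence(s) of x with (z - x)
  => ( z - x ) >= 20
stmt 4: y := y + y  -- replace 0 occurrence(s) of y with (y + y)
  => ( z - x ) >= 20
stmt 3: x := z + x  -- replace 1 occurrence(s) of x with (z + x)
  => ( z - ( z + x ) ) >= 20
stmt 2: x := z - y  -- replace 1 occurrence(s) of x with (z - y)
  => ( z - ( z + ( z - y ) ) ) >= 20
stmt 1: y := x - z  -- replace 1 occurrence(s) of y with (x - z)
  => ( z - ( z + ( z - ( x - z ) ) ) ) >= 20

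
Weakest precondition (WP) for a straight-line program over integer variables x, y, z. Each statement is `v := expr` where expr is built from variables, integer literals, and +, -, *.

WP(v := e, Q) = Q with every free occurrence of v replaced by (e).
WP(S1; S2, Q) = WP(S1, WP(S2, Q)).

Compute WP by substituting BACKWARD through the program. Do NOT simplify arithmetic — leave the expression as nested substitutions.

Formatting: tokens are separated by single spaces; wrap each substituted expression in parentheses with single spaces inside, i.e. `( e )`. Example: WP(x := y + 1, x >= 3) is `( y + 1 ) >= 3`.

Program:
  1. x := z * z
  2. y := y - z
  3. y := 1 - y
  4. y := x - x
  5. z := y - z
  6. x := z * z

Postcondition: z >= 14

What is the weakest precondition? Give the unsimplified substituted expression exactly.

post: z >= 14
stmt 6: x := z * z  -- replace 0 occurrence(s) of x with (z * z)
  => z >= 14
stmt 5: z := y - z  -- replace 1 occurrence(s) of z with (y - z)
  => ( y - z ) >= 14
stmt 4: y := x - x  -- replace 1 occurrence(s) of y with (x - x)
  => ( ( x - x ) - z ) >= 14
stmt 3: y := 1 - y  -- replace 0 occurrence(s) of y with (1 - y)
  => ( ( x - x ) - z ) >= 14
stmt 2: y := y - z  -- replace 0 occurrence(s) of y with (y - z)
  => ( ( x - x ) - z ) >= 14
stmt 1: x := z * z  -- replace 2 occurrence(s) of x with (z * z)
  => ( ( ( z * z ) - ( z * z ) ) - z ) >= 14

Answer: ( ( ( z * z ) - ( z * z ) ) - z ) >= 14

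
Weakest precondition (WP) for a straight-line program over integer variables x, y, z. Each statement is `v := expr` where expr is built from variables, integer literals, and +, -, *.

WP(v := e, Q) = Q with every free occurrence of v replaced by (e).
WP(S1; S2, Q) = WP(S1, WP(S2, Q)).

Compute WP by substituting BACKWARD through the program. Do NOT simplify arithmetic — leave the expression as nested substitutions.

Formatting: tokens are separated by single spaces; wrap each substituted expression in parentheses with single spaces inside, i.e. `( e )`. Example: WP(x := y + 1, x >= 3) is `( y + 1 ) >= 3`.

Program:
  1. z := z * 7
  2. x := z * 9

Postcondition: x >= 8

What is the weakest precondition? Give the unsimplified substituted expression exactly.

Answer: ( ( z * 7 ) * 9 ) >= 8

Derivation:
post: x >= 8
stmt 2: x := z * 9  -- replace 1 occurrence(s) of x with (z * 9)
  => ( z * 9 ) >= 8
stmt 1: z := z * 7  -- replace 1 occurrence(s) of z with (z * 7)
  => ( ( z * 7 ) * 9 ) >= 8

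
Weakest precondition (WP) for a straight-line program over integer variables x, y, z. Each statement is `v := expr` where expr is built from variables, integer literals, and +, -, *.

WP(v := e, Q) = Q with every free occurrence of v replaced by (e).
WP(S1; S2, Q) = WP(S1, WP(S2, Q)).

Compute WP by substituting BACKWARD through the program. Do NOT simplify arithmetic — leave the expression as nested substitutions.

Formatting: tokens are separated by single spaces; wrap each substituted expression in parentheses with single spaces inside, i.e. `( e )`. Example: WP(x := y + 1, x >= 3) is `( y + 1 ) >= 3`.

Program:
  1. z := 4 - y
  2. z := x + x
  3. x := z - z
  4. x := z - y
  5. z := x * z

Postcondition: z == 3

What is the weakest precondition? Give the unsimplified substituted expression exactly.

post: z == 3
stmt 5: z := x * z  -- replace 1 occurrence(s) of z with (x * z)
  => ( x * z ) == 3
stmt 4: x := z - y  -- replace 1 occurrence(s) of x with (z - y)
  => ( ( z - y ) * z ) == 3
stmt 3: x := z - z  -- replace 0 occurrence(s) of x with (z - z)
  => ( ( z - y ) * z ) == 3
stmt 2: z := x + x  -- replace 2 occurrence(s) of z with (x + x)
  => ( ( ( x + x ) - y ) * ( x + x ) ) == 3
stmt 1: z := 4 - y  -- replace 0 occurrence(s) of z with (4 - y)
  => ( ( ( x + x ) - y ) * ( x + x ) ) == 3

Answer: ( ( ( x + x ) - y ) * ( x + x ) ) == 3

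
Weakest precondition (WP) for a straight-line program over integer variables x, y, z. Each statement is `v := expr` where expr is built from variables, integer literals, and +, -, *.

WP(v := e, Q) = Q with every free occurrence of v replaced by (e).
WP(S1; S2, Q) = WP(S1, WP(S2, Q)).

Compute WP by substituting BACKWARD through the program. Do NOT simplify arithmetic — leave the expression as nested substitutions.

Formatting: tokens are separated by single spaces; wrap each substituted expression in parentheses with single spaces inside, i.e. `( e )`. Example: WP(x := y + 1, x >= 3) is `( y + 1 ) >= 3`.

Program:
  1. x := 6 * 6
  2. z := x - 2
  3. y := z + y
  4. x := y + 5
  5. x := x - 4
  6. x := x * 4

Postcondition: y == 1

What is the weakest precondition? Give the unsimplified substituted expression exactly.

Answer: ( ( ( 6 * 6 ) - 2 ) + y ) == 1

Derivation:
post: y == 1
stmt 6: x := x * 4  -- replace 0 occurrence(s) of x with (x * 4)
  => y == 1
stmt 5: x := x - 4  -- replace 0 occurrence(s) of x with (x - 4)
  => y == 1
stmt 4: x := y + 5  -- replace 0 occurrence(s) of x with (y + 5)
  => y == 1
stmt 3: y := z + y  -- replace 1 occurrence(s) of y with (z + y)
  => ( z + y ) == 1
stmt 2: z := x - 2  -- replace 1 occurrence(s) of z with (x - 2)
  => ( ( x - 2 ) + y ) == 1
stmt 1: x := 6 * 6  -- replace 1 occurrence(s) of x with (6 * 6)
  => ( ( ( 6 * 6 ) - 2 ) + y ) == 1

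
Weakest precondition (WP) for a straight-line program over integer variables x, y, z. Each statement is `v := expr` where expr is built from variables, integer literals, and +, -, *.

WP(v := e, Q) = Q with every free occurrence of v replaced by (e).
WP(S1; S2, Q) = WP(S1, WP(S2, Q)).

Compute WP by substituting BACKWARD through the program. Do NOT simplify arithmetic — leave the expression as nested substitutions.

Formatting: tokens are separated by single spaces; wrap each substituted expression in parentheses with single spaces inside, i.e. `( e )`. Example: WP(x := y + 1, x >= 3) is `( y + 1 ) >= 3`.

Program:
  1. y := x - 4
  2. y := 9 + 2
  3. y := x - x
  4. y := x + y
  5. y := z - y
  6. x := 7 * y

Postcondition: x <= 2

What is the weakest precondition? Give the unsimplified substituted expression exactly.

post: x <= 2
stmt 6: x := 7 * y  -- replace 1 occurrence(s) of x with (7 * y)
  => ( 7 * y ) <= 2
stmt 5: y := z - y  -- replace 1 occurrence(s) of y with (z - y)
  => ( 7 * ( z - y ) ) <= 2
stmt 4: y := x + y  -- replace 1 occurrence(s) of y with (x + y)
  => ( 7 * ( z - ( x + y ) ) ) <= 2
stmt 3: y := x - x  -- replace 1 occurrence(s) of y with (x - x)
  => ( 7 * ( z - ( x + ( x - x ) ) ) ) <= 2
stmt 2: y := 9 + 2  -- replace 0 occurrence(s) of y with (9 + 2)
  => ( 7 * ( z - ( x + ( x - x ) ) ) ) <= 2
stmt 1: y := x - 4  -- replace 0 occurrence(s) of y with (x - 4)
  => ( 7 * ( z - ( x + ( x - x ) ) ) ) <= 2

Answer: ( 7 * ( z - ( x + ( x - x ) ) ) ) <= 2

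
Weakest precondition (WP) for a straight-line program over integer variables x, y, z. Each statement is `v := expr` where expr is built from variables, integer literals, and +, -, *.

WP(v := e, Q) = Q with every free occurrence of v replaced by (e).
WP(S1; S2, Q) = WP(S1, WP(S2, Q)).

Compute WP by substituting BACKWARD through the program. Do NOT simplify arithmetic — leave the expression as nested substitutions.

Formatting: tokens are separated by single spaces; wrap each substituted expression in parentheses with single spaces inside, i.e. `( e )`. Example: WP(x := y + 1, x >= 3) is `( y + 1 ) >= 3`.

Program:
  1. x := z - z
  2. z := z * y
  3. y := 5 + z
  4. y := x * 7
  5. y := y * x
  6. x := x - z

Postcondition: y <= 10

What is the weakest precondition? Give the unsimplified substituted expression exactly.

Answer: ( ( ( z - z ) * 7 ) * ( z - z ) ) <= 10

Derivation:
post: y <= 10
stmt 6: x := x - z  -- replace 0 occurrence(s) of x with (x - z)
  => y <= 10
stmt 5: y := y * x  -- replace 1 occurrence(s) of y with (y * x)
  => ( y * x ) <= 10
stmt 4: y := x * 7  -- replace 1 occurrence(s) of y with (x * 7)
  => ( ( x * 7 ) * x ) <= 10
stmt 3: y := 5 + z  -- replace 0 occurrence(s) of y with (5 + z)
  => ( ( x * 7 ) * x ) <= 10
stmt 2: z := z * y  -- replace 0 occurrence(s) of z with (z * y)
  => ( ( x * 7 ) * x ) <= 10
stmt 1: x := z - z  -- replace 2 occurrence(s) of x with (z - z)
  => ( ( ( z - z ) * 7 ) * ( z - z ) ) <= 10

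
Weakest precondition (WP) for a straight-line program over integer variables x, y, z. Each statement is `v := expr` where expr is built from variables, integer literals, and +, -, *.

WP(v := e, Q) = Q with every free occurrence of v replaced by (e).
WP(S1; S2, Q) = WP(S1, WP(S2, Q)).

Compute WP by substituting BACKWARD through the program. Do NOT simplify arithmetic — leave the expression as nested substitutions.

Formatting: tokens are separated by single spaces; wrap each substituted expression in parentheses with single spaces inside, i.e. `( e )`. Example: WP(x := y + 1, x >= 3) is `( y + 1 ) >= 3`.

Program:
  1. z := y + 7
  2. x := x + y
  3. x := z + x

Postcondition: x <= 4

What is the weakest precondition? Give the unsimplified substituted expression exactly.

Answer: ( ( y + 7 ) + ( x + y ) ) <= 4

Derivation:
post: x <= 4
stmt 3: x := z + x  -- replace 1 occurrence(s) of x with (z + x)
  => ( z + x ) <= 4
stmt 2: x := x + y  -- replace 1 occurrence(s) of x with (x + y)
  => ( z + ( x + y ) ) <= 4
stmt 1: z := y + 7  -- replace 1 occurrence(s) of z with (y + 7)
  => ( ( y + 7 ) + ( x + y ) ) <= 4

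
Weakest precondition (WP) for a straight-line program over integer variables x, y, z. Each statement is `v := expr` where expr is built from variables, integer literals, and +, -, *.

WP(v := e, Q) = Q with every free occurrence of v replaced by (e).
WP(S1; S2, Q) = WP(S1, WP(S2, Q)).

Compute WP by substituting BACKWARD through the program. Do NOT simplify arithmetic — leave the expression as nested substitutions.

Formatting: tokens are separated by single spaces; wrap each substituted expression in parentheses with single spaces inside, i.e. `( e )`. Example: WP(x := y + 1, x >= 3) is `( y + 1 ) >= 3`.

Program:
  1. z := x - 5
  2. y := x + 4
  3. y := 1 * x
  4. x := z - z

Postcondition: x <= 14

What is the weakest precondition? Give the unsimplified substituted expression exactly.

post: x <= 14
stmt 4: x := z - z  -- replace 1 occurrence(s) of x with (z - z)
  => ( z - z ) <= 14
stmt 3: y := 1 * x  -- replace 0 occurrence(s) of y with (1 * x)
  => ( z - z ) <= 14
stmt 2: y := x + 4  -- replace 0 occurrence(s) of y with (x + 4)
  => ( z - z ) <= 14
stmt 1: z := x - 5  -- replace 2 occurrence(s) of z with (x - 5)
  => ( ( x - 5 ) - ( x - 5 ) ) <= 14

Answer: ( ( x - 5 ) - ( x - 5 ) ) <= 14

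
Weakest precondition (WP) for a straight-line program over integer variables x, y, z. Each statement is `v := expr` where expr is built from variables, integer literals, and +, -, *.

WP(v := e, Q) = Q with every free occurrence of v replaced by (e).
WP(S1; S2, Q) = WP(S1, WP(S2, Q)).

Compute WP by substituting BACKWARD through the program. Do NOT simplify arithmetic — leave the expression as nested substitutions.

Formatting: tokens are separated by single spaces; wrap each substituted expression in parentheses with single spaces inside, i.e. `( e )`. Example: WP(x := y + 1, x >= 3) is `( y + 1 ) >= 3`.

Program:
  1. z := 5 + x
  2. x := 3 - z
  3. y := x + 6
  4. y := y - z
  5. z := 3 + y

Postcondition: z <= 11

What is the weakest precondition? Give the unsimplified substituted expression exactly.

post: z <= 11
stmt 5: z := 3 + y  -- replace 1 occurrence(s) of z with (3 + y)
  => ( 3 + y ) <= 11
stmt 4: y := y - z  -- replace 1 occurrence(s) of y with (y - z)
  => ( 3 + ( y - z ) ) <= 11
stmt 3: y := x + 6  -- replace 1 occurrence(s) of y with (x + 6)
  => ( 3 + ( ( x + 6 ) - z ) ) <= 11
stmt 2: x := 3 - z  -- replace 1 occurrence(s) of x with (3 - z)
  => ( 3 + ( ( ( 3 - z ) + 6 ) - z ) ) <= 11
stmt 1: z := 5 + x  -- replace 2 occurrence(s) of z with (5 + x)
  => ( 3 + ( ( ( 3 - ( 5 + x ) ) + 6 ) - ( 5 + x ) ) ) <= 11

Answer: ( 3 + ( ( ( 3 - ( 5 + x ) ) + 6 ) - ( 5 + x ) ) ) <= 11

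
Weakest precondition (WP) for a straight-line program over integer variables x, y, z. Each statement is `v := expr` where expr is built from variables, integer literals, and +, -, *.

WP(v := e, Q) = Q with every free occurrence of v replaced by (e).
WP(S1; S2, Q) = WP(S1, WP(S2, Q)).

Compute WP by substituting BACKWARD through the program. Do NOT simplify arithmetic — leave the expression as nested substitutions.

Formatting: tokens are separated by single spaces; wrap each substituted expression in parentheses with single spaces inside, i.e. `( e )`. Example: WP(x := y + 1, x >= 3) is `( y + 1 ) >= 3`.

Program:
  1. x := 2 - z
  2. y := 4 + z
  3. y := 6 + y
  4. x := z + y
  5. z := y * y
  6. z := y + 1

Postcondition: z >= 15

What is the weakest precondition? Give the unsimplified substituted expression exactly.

Answer: ( ( 6 + ( 4 + z ) ) + 1 ) >= 15

Derivation:
post: z >= 15
stmt 6: z := y + 1  -- replace 1 occurrence(s) of z with (y + 1)
  => ( y + 1 ) >= 15
stmt 5: z := y * y  -- replace 0 occurrence(s) of z with (y * y)
  => ( y + 1 ) >= 15
stmt 4: x := z + y  -- replace 0 occurrence(s) of x with (z + y)
  => ( y + 1 ) >= 15
stmt 3: y := 6 + y  -- replace 1 occurrence(s) of y with (6 + y)
  => ( ( 6 + y ) + 1 ) >= 15
stmt 2: y := 4 + z  -- replace 1 occurrence(s) of y with (4 + z)
  => ( ( 6 + ( 4 + z ) ) + 1 ) >= 15
stmt 1: x := 2 - z  -- replace 0 occurrence(s) of x with (2 - z)
  => ( ( 6 + ( 4 + z ) ) + 1 ) >= 15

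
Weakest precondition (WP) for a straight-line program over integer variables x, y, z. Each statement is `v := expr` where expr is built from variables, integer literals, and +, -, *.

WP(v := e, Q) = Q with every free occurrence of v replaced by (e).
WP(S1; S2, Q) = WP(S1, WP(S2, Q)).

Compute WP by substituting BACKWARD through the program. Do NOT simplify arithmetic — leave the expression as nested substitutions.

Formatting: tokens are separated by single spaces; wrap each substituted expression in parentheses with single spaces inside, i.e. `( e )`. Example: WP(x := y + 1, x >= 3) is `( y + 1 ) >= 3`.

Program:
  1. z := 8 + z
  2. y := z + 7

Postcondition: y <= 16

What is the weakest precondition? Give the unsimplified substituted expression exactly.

Answer: ( ( 8 + z ) + 7 ) <= 16

Derivation:
post: y <= 16
stmt 2: y := z + 7  -- replace 1 occurrence(s) of y with (z + 7)
  => ( z + 7 ) <= 16
stmt 1: z := 8 + z  -- replace 1 occurrence(s) of z with (8 + z)
  => ( ( 8 + z ) + 7 ) <= 16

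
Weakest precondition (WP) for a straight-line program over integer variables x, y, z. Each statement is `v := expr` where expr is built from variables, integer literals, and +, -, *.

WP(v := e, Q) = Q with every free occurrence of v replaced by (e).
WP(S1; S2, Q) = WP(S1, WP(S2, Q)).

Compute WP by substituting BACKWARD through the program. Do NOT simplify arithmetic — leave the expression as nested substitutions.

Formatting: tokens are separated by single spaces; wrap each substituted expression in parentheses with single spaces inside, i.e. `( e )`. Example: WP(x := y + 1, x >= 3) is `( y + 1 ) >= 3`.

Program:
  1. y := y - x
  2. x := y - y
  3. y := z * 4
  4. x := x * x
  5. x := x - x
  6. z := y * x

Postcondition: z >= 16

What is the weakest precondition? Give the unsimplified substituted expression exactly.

Answer: ( ( z * 4 ) * ( ( ( ( y - x ) - ( y - x ) ) * ( ( y - x ) - ( y - x ) ) ) - ( ( ( y - x ) - ( y - x ) ) * ( ( y - x ) - ( y - x ) ) ) ) ) >= 16

Derivation:
post: z >= 16
stmt 6: z := y * x  -- replace 1 occurrence(s) of z with (y * x)
  => ( y * x ) >= 16
stmt 5: x := x - x  -- replace 1 occurrence(s) of x with (x - x)
  => ( y * ( x - x ) ) >= 16
stmt 4: x := x * x  -- replace 2 occurrence(s) of x with (x * x)
  => ( y * ( ( x * x ) - ( x * x ) ) ) >= 16
stmt 3: y := z * 4  -- replace 1 occurrence(s) of y with (z * 4)
  => ( ( z * 4 ) * ( ( x * x ) - ( x * x ) ) ) >= 16
stmt 2: x := y - y  -- replace 4 occurrence(s) of x with (y - y)
  => ( ( z * 4 ) * ( ( ( y - y ) * ( y - y ) ) - ( ( y - y ) * ( y - y ) ) ) ) >= 16
stmt 1: y := y - x  -- replace 8 occurrence(s) of y with (y - x)
  => ( ( z * 4 ) * ( ( ( ( y - x ) - ( y - x ) ) * ( ( y - x ) - ( y - x ) ) ) - ( ( ( y - x ) - ( y - x ) ) * ( ( y - x ) - ( y - x ) ) ) ) ) >= 16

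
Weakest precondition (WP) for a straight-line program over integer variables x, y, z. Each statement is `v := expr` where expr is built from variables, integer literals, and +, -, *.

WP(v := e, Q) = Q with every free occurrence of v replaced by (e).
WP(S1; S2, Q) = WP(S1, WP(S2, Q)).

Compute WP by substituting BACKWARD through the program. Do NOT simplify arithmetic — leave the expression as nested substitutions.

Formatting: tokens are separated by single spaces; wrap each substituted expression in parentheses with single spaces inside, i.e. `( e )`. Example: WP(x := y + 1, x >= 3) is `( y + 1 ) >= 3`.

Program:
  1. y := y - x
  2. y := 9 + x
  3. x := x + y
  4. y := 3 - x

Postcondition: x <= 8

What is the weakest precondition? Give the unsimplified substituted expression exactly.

post: x <= 8
stmt 4: y := 3 - x  -- replace 0 occurrence(s) of y with (3 - x)
  => x <= 8
stmt 3: x := x + y  -- replace 1 occurrence(s) of x with (x + y)
  => ( x + y ) <= 8
stmt 2: y := 9 + x  -- replace 1 occurrence(s) of y with (9 + x)
  => ( x + ( 9 + x ) ) <= 8
stmt 1: y := y - x  -- replace 0 occurrence(s) of y with (y - x)
  => ( x + ( 9 + x ) ) <= 8

Answer: ( x + ( 9 + x ) ) <= 8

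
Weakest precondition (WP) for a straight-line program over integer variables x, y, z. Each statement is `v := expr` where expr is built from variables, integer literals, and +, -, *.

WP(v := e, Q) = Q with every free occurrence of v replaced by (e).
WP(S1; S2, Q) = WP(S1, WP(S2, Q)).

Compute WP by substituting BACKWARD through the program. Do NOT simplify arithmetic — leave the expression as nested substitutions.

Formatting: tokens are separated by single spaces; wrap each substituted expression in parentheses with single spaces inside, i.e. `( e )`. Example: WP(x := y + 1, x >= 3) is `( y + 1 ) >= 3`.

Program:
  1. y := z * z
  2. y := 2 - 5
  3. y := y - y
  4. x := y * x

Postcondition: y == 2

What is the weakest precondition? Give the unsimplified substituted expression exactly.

post: y == 2
stmt 4: x := y * x  -- replace 0 occurrence(s) of x with (y * x)
  => y == 2
stmt 3: y := y - y  -- replace 1 occurrence(s) of y with (y - y)
  => ( y - y ) == 2
stmt 2: y := 2 - 5  -- replace 2 occurrence(s) of y with (2 - 5)
  => ( ( 2 - 5 ) - ( 2 - 5 ) ) == 2
stmt 1: y := z * z  -- replace 0 occurrence(s) of y with (z * z)
  => ( ( 2 - 5 ) - ( 2 - 5 ) ) == 2

Answer: ( ( 2 - 5 ) - ( 2 - 5 ) ) == 2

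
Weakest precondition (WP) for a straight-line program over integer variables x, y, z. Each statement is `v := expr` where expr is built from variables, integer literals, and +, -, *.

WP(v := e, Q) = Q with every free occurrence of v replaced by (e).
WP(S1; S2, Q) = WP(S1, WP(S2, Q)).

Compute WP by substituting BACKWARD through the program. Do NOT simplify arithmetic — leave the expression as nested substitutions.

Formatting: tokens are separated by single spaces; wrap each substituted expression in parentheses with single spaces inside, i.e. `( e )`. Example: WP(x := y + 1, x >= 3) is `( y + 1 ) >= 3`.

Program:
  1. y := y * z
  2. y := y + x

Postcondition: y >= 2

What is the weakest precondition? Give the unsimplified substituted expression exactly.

Answer: ( ( y * z ) + x ) >= 2

Derivation:
post: y >= 2
stmt 2: y := y + x  -- replace 1 occurrence(s) of y with (y + x)
  => ( y + x ) >= 2
stmt 1: y := y * z  -- replace 1 occurrence(s) of y with (y * z)
  => ( ( y * z ) + x ) >= 2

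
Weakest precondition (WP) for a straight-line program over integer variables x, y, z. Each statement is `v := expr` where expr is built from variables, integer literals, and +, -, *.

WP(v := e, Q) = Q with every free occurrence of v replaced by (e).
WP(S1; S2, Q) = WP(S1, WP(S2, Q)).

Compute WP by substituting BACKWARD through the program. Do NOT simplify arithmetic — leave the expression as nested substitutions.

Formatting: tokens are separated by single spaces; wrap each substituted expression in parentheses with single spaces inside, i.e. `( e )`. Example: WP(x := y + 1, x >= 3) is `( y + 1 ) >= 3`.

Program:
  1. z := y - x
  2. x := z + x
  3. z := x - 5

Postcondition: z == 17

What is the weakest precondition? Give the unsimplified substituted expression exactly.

post: z == 17
stmt 3: z := x - 5  -- replace 1 occurrence(s) of z with (x - 5)
  => ( x - 5 ) == 17
stmt 2: x := z + x  -- replace 1 occurrence(s) of x with (z + x)
  => ( ( z + x ) - 5 ) == 17
stmt 1: z := y - x  -- replace 1 occurrence(s) of z with (y - x)
  => ( ( ( y - x ) + x ) - 5 ) == 17

Answer: ( ( ( y - x ) + x ) - 5 ) == 17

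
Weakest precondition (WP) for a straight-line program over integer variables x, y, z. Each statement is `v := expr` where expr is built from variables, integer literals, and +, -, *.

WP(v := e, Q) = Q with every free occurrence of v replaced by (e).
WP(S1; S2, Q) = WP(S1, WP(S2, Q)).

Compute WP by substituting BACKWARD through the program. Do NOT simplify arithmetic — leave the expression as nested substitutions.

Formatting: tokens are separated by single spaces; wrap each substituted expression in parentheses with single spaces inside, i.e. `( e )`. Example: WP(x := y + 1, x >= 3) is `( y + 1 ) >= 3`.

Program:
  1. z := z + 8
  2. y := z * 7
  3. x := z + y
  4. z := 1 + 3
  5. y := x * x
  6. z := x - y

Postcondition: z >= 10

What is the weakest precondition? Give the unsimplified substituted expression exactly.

Answer: ( ( ( z + 8 ) + ( ( z + 8 ) * 7 ) ) - ( ( ( z + 8 ) + ( ( z + 8 ) * 7 ) ) * ( ( z + 8 ) + ( ( z + 8 ) * 7 ) ) ) ) >= 10

Derivation:
post: z >= 10
stmt 6: z := x - y  -- replace 1 occurrence(s) of z with (x - y)
  => ( x - y ) >= 10
stmt 5: y := x * x  -- replace 1 occurrence(s) of y with (x * x)
  => ( x - ( x * x ) ) >= 10
stmt 4: z := 1 + 3  -- replace 0 occurrence(s) of z with (1 + 3)
  => ( x - ( x * x ) ) >= 10
stmt 3: x := z + y  -- replace 3 occurrence(s) of x with (z + y)
  => ( ( z + y ) - ( ( z + y ) * ( z + y ) ) ) >= 10
stmt 2: y := z * 7  -- replace 3 occurrence(s) of y with (z * 7)
  => ( ( z + ( z * 7 ) ) - ( ( z + ( z * 7 ) ) * ( z + ( z * 7 ) ) ) ) >= 10
stmt 1: z := z + 8  -- replace 6 occurrence(s) of z with (z + 8)
  => ( ( ( z + 8 ) + ( ( z + 8 ) * 7 ) ) - ( ( ( z + 8 ) + ( ( z + 8 ) * 7 ) ) * ( ( z + 8 ) + ( ( z + 8 ) * 7 ) ) ) ) >= 10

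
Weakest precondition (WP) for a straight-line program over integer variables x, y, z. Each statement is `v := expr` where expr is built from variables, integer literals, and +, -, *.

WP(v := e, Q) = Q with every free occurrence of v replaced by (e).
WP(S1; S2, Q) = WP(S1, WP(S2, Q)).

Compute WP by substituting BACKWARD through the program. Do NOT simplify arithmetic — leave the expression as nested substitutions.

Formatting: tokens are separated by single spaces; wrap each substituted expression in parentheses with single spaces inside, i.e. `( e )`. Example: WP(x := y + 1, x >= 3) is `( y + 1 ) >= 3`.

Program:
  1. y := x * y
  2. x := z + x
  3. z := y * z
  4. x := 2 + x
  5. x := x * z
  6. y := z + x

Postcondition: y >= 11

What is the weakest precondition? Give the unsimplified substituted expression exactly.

post: y >= 11
stmt 6: y := z + x  -- replace 1 occurrence(s) of y with (z + x)
  => ( z + x ) >= 11
stmt 5: x := x * z  -- replace 1 occurrence(s) of x with (x * z)
  => ( z + ( x * z ) ) >= 11
stmt 4: x := 2 + x  -- replace 1 occurrence(s) of x with (2 + x)
  => ( z + ( ( 2 + x ) * z ) ) >= 11
stmt 3: z := y * z  -- replace 2 occurrence(s) of z with (y * z)
  => ( ( y * z ) + ( ( 2 + x ) * ( y * z ) ) ) >= 11
stmt 2: x := z + x  -- replace 1 occurrence(s) of x with (z + x)
  => ( ( y * z ) + ( ( 2 + ( z + x ) ) * ( y * z ) ) ) >= 11
stmt 1: y := x * y  -- replace 2 occurrence(s) of y with (x * y)
  => ( ( ( x * y ) * z ) + ( ( 2 + ( z + x ) ) * ( ( x * y ) * z ) ) ) >= 11

Answer: ( ( ( x * y ) * z ) + ( ( 2 + ( z + x ) ) * ( ( x * y ) * z ) ) ) >= 11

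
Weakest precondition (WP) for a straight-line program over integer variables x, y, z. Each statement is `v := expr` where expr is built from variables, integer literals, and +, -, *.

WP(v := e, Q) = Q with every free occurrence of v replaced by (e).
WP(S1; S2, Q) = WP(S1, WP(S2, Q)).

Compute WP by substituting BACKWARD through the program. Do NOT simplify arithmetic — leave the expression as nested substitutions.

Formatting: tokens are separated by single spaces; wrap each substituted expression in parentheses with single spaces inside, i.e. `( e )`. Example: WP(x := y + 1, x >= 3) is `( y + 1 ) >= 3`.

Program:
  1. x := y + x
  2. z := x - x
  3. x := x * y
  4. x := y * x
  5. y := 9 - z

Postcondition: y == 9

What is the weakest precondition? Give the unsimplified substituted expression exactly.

post: y == 9
stmt 5: y := 9 - z  -- replace 1 occurrence(s) of y with (9 - z)
  => ( 9 - z ) == 9
stmt 4: x := y * x  -- replace 0 occurrence(s) of x with (y * x)
  => ( 9 - z ) == 9
stmt 3: x := x * y  -- replace 0 occurrence(s) of x with (x * y)
  => ( 9 - z ) == 9
stmt 2: z := x - x  -- replace 1 occurrence(s) of z with (x - x)
  => ( 9 - ( x - x ) ) == 9
stmt 1: x := y + x  -- replace 2 occurrence(s) of x with (y + x)
  => ( 9 - ( ( y + x ) - ( y + x ) ) ) == 9

Answer: ( 9 - ( ( y + x ) - ( y + x ) ) ) == 9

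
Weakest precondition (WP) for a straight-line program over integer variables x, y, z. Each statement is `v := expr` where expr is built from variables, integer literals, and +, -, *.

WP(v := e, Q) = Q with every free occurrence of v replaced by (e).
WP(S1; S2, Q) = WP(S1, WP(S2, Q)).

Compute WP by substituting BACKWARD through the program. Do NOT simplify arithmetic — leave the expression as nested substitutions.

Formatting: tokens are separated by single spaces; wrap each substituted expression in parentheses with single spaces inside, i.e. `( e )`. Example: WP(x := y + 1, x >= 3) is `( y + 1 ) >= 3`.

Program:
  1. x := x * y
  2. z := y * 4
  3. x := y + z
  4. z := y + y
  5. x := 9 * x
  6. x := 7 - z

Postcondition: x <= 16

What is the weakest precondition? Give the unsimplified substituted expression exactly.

post: x <= 16
stmt 6: x := 7 - z  -- replace 1 occurrence(s) of x with (7 - z)
  => ( 7 - z ) <= 16
stmt 5: x := 9 * x  -- replace 0 occurrence(s) of x with (9 * x)
  => ( 7 - z ) <= 16
stmt 4: z := y + y  -- replace 1 occurrence(s) of z with (y + y)
  => ( 7 - ( y + y ) ) <= 16
stmt 3: x := y + z  -- replace 0 occurrence(s) of x with (y + z)
  => ( 7 - ( y + y ) ) <= 16
stmt 2: z := y * 4  -- replace 0 occurrence(s) of z with (y * 4)
  => ( 7 - ( y + y ) ) <= 16
stmt 1: x := x * y  -- replace 0 occurrence(s) of x with (x * y)
  => ( 7 - ( y + y ) ) <= 16

Answer: ( 7 - ( y + y ) ) <= 16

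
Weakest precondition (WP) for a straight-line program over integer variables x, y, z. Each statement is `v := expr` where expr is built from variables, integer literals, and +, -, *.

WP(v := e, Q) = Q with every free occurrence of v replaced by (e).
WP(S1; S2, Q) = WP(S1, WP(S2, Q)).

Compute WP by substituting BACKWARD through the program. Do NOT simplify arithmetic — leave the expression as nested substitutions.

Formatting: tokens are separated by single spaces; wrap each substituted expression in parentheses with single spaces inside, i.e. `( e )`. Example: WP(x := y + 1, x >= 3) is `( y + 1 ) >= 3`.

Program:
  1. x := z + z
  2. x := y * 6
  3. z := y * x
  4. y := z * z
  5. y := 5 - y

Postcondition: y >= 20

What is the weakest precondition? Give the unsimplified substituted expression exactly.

post: y >= 20
stmt 5: y := 5 - y  -- replace 1 occurrence(s) of y with (5 - y)
  => ( 5 - y ) >= 20
stmt 4: y := z * z  -- replace 1 occurrence(s) of y with (z * z)
  => ( 5 - ( z * z ) ) >= 20
stmt 3: z := y * x  -- replace 2 occurrence(s) of z with (y * x)
  => ( 5 - ( ( y * x ) * ( y * x ) ) ) >= 20
stmt 2: x := y * 6  -- replace 2 occurrence(s) of x with (y * 6)
  => ( 5 - ( ( y * ( y * 6 ) ) * ( y * ( y * 6 ) ) ) ) >= 20
stmt 1: x := z + z  -- replace 0 occurrence(s) of x with (z + z)
  => ( 5 - ( ( y * ( y * 6 ) ) * ( y * ( y * 6 ) ) ) ) >= 20

Answer: ( 5 - ( ( y * ( y * 6 ) ) * ( y * ( y * 6 ) ) ) ) >= 20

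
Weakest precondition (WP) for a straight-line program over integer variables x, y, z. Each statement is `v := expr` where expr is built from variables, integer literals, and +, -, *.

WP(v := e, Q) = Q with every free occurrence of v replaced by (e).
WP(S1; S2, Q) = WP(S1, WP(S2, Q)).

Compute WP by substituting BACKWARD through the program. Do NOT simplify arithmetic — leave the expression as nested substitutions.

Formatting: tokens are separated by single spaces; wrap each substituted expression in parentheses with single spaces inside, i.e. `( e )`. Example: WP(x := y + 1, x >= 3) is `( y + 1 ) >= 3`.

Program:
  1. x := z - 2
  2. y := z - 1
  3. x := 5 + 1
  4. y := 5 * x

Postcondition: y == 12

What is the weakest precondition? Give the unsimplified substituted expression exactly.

Answer: ( 5 * ( 5 + 1 ) ) == 12

Derivation:
post: y == 12
stmt 4: y := 5 * x  -- replace 1 occurrence(s) of y with (5 * x)
  => ( 5 * x ) == 12
stmt 3: x := 5 + 1  -- replace 1 occurrence(s) of x with (5 + 1)
  => ( 5 * ( 5 + 1 ) ) == 12
stmt 2: y := z - 1  -- replace 0 occurrence(s) of y with (z - 1)
  => ( 5 * ( 5 + 1 ) ) == 12
stmt 1: x := z - 2  -- replace 0 occurrence(s) of x with (z - 2)
  => ( 5 * ( 5 + 1 ) ) == 12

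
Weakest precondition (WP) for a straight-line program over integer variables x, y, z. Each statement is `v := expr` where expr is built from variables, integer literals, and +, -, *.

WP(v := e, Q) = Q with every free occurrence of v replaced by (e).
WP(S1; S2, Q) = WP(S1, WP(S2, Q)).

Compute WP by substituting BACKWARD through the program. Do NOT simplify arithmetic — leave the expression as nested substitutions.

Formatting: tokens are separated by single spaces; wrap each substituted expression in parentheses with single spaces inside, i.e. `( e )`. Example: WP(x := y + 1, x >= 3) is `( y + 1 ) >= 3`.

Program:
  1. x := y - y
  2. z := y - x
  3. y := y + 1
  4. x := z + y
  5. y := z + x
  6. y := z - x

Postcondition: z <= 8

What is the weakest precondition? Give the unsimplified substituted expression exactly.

Answer: ( y - ( y - y ) ) <= 8

Derivation:
post: z <= 8
stmt 6: y := z - x  -- replace 0 occurrence(s) of y with (z - x)
  => z <= 8
stmt 5: y := z + x  -- replace 0 occurrence(s) of y with (z + x)
  => z <= 8
stmt 4: x := z + y  -- replace 0 occurrence(s) of x with (z + y)
  => z <= 8
stmt 3: y := y + 1  -- replace 0 occurrence(s) of y with (y + 1)
  => z <= 8
stmt 2: z := y - x  -- replace 1 occurrence(s) of z with (y - x)
  => ( y - x ) <= 8
stmt 1: x := y - y  -- replace 1 occurrence(s) of x with (y - y)
  => ( y - ( y - y ) ) <= 8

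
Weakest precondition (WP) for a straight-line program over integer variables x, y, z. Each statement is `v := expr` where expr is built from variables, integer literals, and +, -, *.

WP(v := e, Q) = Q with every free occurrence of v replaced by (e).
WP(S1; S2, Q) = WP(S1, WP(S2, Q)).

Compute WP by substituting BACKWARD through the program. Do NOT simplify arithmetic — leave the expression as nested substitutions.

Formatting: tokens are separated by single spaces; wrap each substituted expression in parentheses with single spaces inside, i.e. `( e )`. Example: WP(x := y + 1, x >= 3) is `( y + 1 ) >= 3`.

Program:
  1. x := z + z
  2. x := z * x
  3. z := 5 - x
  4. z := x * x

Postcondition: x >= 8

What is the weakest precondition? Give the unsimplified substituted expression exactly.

Answer: ( z * ( z + z ) ) >= 8

Derivation:
post: x >= 8
stmt 4: z := x * x  -- replace 0 occurrence(s) of z with (x * x)
  => x >= 8
stmt 3: z := 5 - x  -- replace 0 occurrence(s) of z with (5 - x)
  => x >= 8
stmt 2: x := z * x  -- replace 1 occurrence(s) of x with (z * x)
  => ( z * x ) >= 8
stmt 1: x := z + z  -- replace 1 occurrence(s) of x with (z + z)
  => ( z * ( z + z ) ) >= 8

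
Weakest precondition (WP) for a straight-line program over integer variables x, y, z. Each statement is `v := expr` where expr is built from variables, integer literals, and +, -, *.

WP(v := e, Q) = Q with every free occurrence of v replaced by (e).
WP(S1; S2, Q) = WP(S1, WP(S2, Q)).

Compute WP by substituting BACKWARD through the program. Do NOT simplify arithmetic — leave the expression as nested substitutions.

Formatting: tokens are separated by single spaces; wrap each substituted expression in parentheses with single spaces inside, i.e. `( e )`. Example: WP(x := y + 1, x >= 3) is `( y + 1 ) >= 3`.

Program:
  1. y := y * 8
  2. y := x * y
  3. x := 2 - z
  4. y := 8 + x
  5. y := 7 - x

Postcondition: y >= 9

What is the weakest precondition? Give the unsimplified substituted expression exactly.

Answer: ( 7 - ( 2 - z ) ) >= 9

Derivation:
post: y >= 9
stmt 5: y := 7 - x  -- replace 1 occurrence(s) of y with (7 - x)
  => ( 7 - x ) >= 9
stmt 4: y := 8 + x  -- replace 0 occurrence(s) of y with (8 + x)
  => ( 7 - x ) >= 9
stmt 3: x := 2 - z  -- replace 1 occurrence(s) of x with (2 - z)
  => ( 7 - ( 2 - z ) ) >= 9
stmt 2: y := x * y  -- replace 0 occurrence(s) of y with (x * y)
  => ( 7 - ( 2 - z ) ) >= 9
stmt 1: y := y * 8  -- replace 0 occurrence(s) of y with (y * 8)
  => ( 7 - ( 2 - z ) ) >= 9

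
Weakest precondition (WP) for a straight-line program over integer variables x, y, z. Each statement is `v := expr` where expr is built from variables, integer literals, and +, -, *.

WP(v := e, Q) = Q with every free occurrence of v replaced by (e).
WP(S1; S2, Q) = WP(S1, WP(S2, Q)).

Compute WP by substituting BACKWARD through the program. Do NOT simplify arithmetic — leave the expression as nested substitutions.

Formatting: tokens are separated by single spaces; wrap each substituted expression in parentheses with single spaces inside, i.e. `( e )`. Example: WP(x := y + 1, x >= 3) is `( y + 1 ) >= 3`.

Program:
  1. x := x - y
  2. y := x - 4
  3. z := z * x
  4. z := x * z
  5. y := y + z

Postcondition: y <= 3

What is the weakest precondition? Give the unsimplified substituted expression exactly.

Answer: ( ( ( x - y ) - 4 ) + ( ( x - y ) * ( z * ( x - y ) ) ) ) <= 3

Derivation:
post: y <= 3
stmt 5: y := y + z  -- replace 1 occurrence(s) of y with (y + z)
  => ( y + z ) <= 3
stmt 4: z := x * z  -- replace 1 occurrence(s) of z with (x * z)
  => ( y + ( x * z ) ) <= 3
stmt 3: z := z * x  -- replace 1 occurrence(s) of z with (z * x)
  => ( y + ( x * ( z * x ) ) ) <= 3
stmt 2: y := x - 4  -- replace 1 occurrence(s) of y with (x - 4)
  => ( ( x - 4 ) + ( x * ( z * x ) ) ) <= 3
stmt 1: x := x - y  -- replace 3 occurrence(s) of x with (x - y)
  => ( ( ( x - y ) - 4 ) + ( ( x - y ) * ( z * ( x - y ) ) ) ) <= 3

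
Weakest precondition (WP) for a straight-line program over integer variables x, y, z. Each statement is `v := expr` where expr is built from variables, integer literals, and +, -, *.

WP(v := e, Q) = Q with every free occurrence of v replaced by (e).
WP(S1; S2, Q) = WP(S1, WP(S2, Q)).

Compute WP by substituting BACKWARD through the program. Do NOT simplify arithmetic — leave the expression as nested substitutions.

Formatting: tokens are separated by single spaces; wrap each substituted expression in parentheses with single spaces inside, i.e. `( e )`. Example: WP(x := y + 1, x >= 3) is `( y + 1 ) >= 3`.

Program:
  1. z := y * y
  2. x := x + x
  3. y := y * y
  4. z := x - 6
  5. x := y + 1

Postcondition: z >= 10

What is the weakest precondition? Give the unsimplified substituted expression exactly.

post: z >= 10
stmt 5: x := y + 1  -- replace 0 occurrence(s) of x with (y + 1)
  => z >= 10
stmt 4: z := x - 6  -- replace 1 occurrence(s) of z with (x - 6)
  => ( x - 6 ) >= 10
stmt 3: y := y * y  -- replace 0 occurrence(s) of y with (y * y)
  => ( x - 6 ) >= 10
stmt 2: x := x + x  -- replace 1 occurrence(s) of x with (x + x)
  => ( ( x + x ) - 6 ) >= 10
stmt 1: z := y * y  -- replace 0 occurrence(s) of z with (y * y)
  => ( ( x + x ) - 6 ) >= 10

Answer: ( ( x + x ) - 6 ) >= 10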